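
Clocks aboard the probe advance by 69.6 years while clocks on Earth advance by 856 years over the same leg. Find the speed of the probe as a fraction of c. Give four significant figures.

The proper time is measured aboard the probe (both events occur at the probe's location); Δt is measured on Earth. γ = Δt/τ = 856/69.6 = 12.30.
β = √(1 − 1/γ²) = √(1 − 0.006611) = √0.9934

v = 0.9967c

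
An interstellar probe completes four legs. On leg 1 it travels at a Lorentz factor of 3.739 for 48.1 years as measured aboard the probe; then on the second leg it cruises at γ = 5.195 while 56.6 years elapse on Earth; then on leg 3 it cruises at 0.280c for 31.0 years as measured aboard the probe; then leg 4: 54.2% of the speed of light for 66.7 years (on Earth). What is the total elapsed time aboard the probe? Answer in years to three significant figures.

τ = 146 years

Leg 1: 48.1 years is already measured aboard the probe.
Leg 2: γ = 5.195; τ_2 = 56.6/5.195 = 10.90 years.
Leg 3: 31.0 years is already measured aboard the probe.
Leg 4: β = 0.542; γ = 1/√(1 − 0.542²) = 1/√0.7062 = 1.190; τ_4 = 66.7/1.190 = 56.05 years.
Total: 48.10 + 10.90 + 31.00 + 56.05 years.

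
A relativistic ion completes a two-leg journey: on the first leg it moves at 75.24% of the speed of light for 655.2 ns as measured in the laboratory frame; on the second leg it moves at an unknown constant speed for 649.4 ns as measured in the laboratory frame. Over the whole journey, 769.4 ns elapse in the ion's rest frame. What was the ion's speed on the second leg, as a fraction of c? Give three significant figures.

β = 0.854

Leg 1: β = 0.7524; γ = 1/√(1 − 0.7524²) = 1/√0.4339 = 1.518; τ_1 = 655.2/1.518 = 431.6 ns.
Leg 2: speed unknown; τ_2 = 649.4/γ_2.
Total proper time: 431.6 + τ_2 = 769.4, so τ_2 = 769.4 − 431.6 = 337.8 ns.
γ_2 = 649.4/337.8 = 1.922; β = √(1 − 1/γ²) = √0.7294.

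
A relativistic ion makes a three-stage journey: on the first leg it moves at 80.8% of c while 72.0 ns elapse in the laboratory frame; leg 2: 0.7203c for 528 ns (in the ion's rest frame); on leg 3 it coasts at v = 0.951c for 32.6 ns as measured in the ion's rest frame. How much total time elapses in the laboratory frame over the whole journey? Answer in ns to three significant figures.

Δt = 939 ns

Leg 1: 72.0 ns is already measured in the laboratory frame.
Leg 2: γ = 1/√(1 − 0.7203²) = 1/√0.4812 = 1.442; Δt_2 = 1.442 × 528 = 761.2 ns.
Leg 3: γ = 1/√(1 − 0.951²) = 1/√0.09560 = 3.234; Δt_3 = 3.234 × 32.6 = 105.4 ns.
Total: 72.00 + 761.2 + 105.4 ns.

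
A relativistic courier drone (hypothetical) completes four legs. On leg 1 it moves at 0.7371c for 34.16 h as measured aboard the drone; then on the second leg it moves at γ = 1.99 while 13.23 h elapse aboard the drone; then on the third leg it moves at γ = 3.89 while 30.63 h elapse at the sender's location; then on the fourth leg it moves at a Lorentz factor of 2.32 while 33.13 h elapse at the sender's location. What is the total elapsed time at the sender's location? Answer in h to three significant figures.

Δt = 141 h

Leg 1: γ = 1/√(1 − 0.7371²) = 1/√0.4567 = 1.480; Δt_1 = 1.480 × 34.16 = 50.55 h.
Leg 2: γ = 1.99; Δt_2 = 1.990 × 13.23 = 26.33 h.
Leg 3: 30.63 h is already measured at the sender's location.
Leg 4: 33.13 h is already measured at the sender's location.
Total: 50.55 + 26.33 + 30.63 + 33.13 h.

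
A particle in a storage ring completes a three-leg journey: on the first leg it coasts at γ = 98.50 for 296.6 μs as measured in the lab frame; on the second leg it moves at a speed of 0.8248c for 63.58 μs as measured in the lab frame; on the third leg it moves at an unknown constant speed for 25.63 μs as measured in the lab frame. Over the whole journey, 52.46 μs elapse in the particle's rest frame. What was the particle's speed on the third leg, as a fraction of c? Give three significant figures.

Leg 1: γ = 98.50; τ_1 = 296.6/98.50 = 3.011 μs.
Leg 2: γ = 1/√(1 − 0.8248²) = 1/√0.3197 = 1.769; τ_2 = 63.58/1.769 = 35.95 μs.
Leg 3: speed unknown; τ_3 = 25.63/γ_3.
Total proper time: 3.011 + 35.95 + τ_3 = 52.46, so τ_3 = 52.46 − 38.96 = 13.50 μs.
γ_3 = 25.63/13.50 = 1.899; β = √(1 − 1/γ²) = √0.7226.

β = 0.850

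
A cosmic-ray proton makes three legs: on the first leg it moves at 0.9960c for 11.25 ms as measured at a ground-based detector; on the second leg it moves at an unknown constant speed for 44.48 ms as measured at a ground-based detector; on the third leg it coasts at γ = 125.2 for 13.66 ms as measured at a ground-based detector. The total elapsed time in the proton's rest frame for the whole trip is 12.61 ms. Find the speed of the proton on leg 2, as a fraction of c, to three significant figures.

Leg 1: γ = 1/√(1 − 0.9960²) = 1/√0.007984 = 11.19; τ_1 = 11.25/11.19 = 1.005 ms.
Leg 2: speed unknown; τ_2 = 44.48/γ_2.
Leg 3: γ = 125.2; τ_3 = 13.66/125.2 = 0.1091 ms.
Total proper time: 1.005 + τ_2 + 0.1091 = 12.61, so τ_2 = 12.61 − 1.114 = 11.50 ms.
γ_2 = 44.48/11.50 = 3.869; β = √(1 − 1/γ²) = √0.9332.

β = 0.966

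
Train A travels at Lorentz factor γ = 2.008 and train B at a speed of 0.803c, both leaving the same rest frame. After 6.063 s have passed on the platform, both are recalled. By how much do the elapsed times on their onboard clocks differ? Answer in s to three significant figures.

|τ_A − τ_B| = 0.594 s

A: γ = 2.008; τ_A = 6.063/2.008 = 3.019 s.
B: γ = 1/√(1 − 0.803²) = 1/√0.3552 = 1.678; τ_B = 6.063/1.678 = 3.613 s.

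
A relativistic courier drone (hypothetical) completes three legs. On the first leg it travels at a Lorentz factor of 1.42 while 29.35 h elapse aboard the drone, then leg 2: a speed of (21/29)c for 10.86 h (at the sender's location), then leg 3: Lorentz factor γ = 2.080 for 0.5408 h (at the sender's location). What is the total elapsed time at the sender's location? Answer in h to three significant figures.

Δt = 53.1 h

Leg 1: γ = 1.42; Δt_1 = 1.420 × 29.35 = 41.68 h.
Leg 2: 10.86 h is already measured at the sender's location.
Leg 3: 0.5408 h is already measured at the sender's location.
Total: 41.68 + 10.86 + 0.5408 h.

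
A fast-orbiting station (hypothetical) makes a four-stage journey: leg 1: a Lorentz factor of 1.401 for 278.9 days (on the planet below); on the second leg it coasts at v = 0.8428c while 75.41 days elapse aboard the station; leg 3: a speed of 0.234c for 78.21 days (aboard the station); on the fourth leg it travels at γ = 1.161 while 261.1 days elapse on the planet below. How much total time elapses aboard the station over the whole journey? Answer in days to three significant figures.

τ = 578 days

Leg 1: γ = 1.401; τ_1 = 278.9/1.401 = 199.1 days.
Leg 2: 75.41 days is already measured aboard the station.
Leg 3: 78.21 days is already measured aboard the station.
Leg 4: γ = 1.161; τ_4 = 261.1/1.161 = 224.9 days.
Total: 199.1 + 75.41 + 78.21 + 224.9 days.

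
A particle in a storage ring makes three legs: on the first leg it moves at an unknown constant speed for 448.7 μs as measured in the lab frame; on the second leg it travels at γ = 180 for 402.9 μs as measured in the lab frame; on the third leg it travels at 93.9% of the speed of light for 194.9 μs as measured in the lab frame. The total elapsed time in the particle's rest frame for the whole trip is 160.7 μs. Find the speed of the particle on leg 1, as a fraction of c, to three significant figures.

Leg 1: speed unknown; τ_1 = 448.7/γ_1.
Leg 2: γ = 180; τ_2 = 402.9/180.0 = 2.238 μs.
Leg 3: β = 0.939; γ = 1/√(1 − 0.939²) = 1/√0.1183 = 2.908; τ_3 = 194.9/2.908 = 67.03 μs.
Total proper time: τ_1 + 2.238 + 67.03 = 160.7, so τ_1 = 160.7 − 69.27 = 91.43 μs.
γ_1 = 448.7/91.43 = 4.907; β = √(1 − 1/γ²) = √0.9585.

β = 0.979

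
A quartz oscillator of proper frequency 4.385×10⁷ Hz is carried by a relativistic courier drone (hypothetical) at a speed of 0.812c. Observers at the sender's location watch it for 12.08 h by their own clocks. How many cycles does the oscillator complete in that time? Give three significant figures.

N = 1.11×10¹²

γ = 1/√(1 − 0.812²) = 1/√0.3407 = 1.713
During 12.08 h of lab time, the oscillator's proper time advances by τ = Δt/γ = 12.08/1.713 = 7.051 h = 2.538×10⁴ s.
N = f × τ = 4.385×10⁷ × 2.538×10⁴ = 1.113×10¹².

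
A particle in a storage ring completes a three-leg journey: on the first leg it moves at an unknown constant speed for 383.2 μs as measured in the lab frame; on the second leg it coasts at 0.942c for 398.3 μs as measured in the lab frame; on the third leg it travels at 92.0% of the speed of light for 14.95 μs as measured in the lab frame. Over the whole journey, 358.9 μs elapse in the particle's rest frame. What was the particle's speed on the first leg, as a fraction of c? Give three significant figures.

Leg 1: speed unknown; τ_1 = 383.2/γ_1.
Leg 2: γ = 1/√(1 − 0.942²) = 1/√0.1126 = 2.980; τ_2 = 398.3/2.980 = 133.7 μs.
Leg 3: β = 0.920; γ = 1/√(1 − 0.920²) = 1/√0.1536 = 2.552; τ_3 = 14.95/2.552 = 5.859 μs.
Total proper time: τ_1 + 133.7 + 5.859 = 358.9, so τ_1 = 358.9 − 139.5 = 219.4 μs.
γ_1 = 383.2/219.4 = 1.747; β = √(1 − 1/γ²) = √0.6723.

β = 0.820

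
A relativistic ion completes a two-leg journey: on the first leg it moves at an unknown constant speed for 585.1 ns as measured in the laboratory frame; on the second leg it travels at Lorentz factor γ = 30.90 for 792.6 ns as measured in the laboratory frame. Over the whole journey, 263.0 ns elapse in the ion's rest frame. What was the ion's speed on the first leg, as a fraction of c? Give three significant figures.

β = 0.914

Leg 1: speed unknown; τ_1 = 585.1/γ_1.
Leg 2: γ = 30.90; τ_2 = 792.6/30.90 = 25.65 ns.
Total proper time: τ_1 + 25.65 = 263.0, so τ_1 = 263.0 − 25.65 = 237.3 ns.
γ_1 = 585.1/237.3 = 2.465; β = √(1 − 1/γ²) = √0.8354.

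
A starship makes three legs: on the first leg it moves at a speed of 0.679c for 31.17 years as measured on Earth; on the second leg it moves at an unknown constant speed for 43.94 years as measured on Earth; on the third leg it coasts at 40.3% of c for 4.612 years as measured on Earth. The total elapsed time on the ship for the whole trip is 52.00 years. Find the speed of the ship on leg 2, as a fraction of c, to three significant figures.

Leg 1: γ = 1/√(1 − 0.679²) = 1/√0.5390 = 1.362; τ_1 = 31.17/1.362 = 22.88 years.
Leg 2: speed unknown; τ_2 = 43.94/γ_2.
Leg 3: β = 0.403; γ = 1/√(1 − 0.403²) = 1/√0.8376 = 1.093; τ_3 = 4.612/1.093 = 4.221 years.
Total proper time: 22.88 + τ_2 + 4.221 = 52.00, so τ_2 = 52.00 − 27.10 = 24.90 years.
γ_2 = 43.94/24.90 = 1.765; β = √(1 − 1/γ²) = √0.6790.

β = 0.824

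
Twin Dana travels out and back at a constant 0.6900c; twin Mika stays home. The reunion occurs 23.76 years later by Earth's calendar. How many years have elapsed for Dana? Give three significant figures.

γ = 1/√(1 − 0.6900²) = 1/√0.5239 = 1.382
Dana's clock measures proper time along the trip: τ = Δt/γ = 23.76/1.382 years.

τ = 17.2 years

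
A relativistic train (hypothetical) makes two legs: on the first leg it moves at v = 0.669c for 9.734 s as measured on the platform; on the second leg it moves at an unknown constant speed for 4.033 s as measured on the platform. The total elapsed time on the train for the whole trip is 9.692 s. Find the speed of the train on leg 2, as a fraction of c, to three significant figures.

β = 0.793

Leg 1: γ = 1/√(1 − 0.669²) = 1/√0.5524 = 1.345; τ_1 = 9.734/1.345 = 7.235 s.
Leg 2: speed unknown; τ_2 = 4.033/γ_2.
Total proper time: 7.235 + τ_2 = 9.692, so τ_2 = 9.692 − 7.235 = 2.457 s.
γ_2 = 4.033/2.457 = 1.641; β = √(1 − 1/γ²) = √0.6288.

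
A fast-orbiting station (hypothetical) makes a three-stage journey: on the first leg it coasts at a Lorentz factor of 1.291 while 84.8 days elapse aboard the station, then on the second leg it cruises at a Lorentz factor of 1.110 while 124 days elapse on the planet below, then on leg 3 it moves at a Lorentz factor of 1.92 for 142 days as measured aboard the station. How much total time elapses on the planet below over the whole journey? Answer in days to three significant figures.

Δt = 506 days

Leg 1: γ = 1.291; Δt_1 = 1.291 × 84.8 = 109.5 days.
Leg 2: 124 days is already measured on the planet below.
Leg 3: γ = 1.92; Δt_3 = 1.920 × 142 = 272.6 days.
Total: 109.5 + 124.0 + 272.6 days.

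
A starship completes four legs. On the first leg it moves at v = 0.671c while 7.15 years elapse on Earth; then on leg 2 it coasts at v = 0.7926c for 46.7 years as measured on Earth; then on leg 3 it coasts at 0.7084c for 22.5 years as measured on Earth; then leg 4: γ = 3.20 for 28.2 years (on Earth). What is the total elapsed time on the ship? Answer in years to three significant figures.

Leg 1: γ = 1/√(1 − 0.671²) = 1/√0.5498 = 1.349; τ_1 = 7.15/1.349 = 5.301 years.
Leg 2: γ = 1/√(1 − 0.7926²) = 1/√0.3718 = 1.640; τ_2 = 46.7/1.640 = 28.47 years.
Leg 3: γ = 1/√(1 − 0.7084²) = 1/√0.4982 = 1.417; τ_3 = 22.5/1.417 = 15.88 years.
Leg 4: γ = 3.20; τ_4 = 28.2/3.200 = 8.812 years.
Total: 5.301 + 28.47 + 15.88 + 8.812 years.

τ = 58.5 years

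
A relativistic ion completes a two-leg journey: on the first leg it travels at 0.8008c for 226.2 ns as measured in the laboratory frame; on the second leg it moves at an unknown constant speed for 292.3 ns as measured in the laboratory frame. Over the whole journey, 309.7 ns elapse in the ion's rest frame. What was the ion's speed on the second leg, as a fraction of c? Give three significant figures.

Leg 1: γ = 1/√(1 − 0.8008²) = 1/√0.3587 = 1.670; τ_1 = 226.2/1.670 = 135.5 ns.
Leg 2: speed unknown; τ_2 = 292.3/γ_2.
Total proper time: 135.5 + τ_2 = 309.7, so τ_2 = 309.7 − 135.5 = 174.2 ns.
γ_2 = 292.3/174.2 = 1.678; β = √(1 − 1/γ²) = √0.6447.

β = 0.803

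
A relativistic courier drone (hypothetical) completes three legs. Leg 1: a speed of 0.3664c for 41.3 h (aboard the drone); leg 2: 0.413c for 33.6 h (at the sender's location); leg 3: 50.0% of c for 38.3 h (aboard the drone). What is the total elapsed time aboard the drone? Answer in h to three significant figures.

τ = 110 h

Leg 1: 41.3 h is already measured aboard the drone.
Leg 2: γ = 1/√(1 − 0.413²) = 1/√0.8294 = 1.098; τ_2 = 33.6/1.098 = 30.60 h.
Leg 3: 38.3 h is already measured aboard the drone.
Total: 41.30 + 30.60 + 38.30 h.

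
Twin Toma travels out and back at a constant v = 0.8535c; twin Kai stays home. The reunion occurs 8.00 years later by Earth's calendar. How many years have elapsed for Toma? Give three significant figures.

τ = 4.17 years

γ = 1/√(1 − 0.8535²) = 1/√0.2715 = 1.919
Toma's clock measures proper time along the trip: τ = Δt/γ = 8.00/1.919 years.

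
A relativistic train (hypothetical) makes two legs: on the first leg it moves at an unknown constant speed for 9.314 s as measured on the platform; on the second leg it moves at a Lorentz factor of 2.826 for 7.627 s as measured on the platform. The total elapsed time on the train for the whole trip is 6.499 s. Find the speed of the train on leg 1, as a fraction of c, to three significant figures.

Leg 1: speed unknown; τ_1 = 9.314/γ_1.
Leg 2: γ = 2.826; τ_2 = 7.627/2.826 = 2.699 s.
Total proper time: τ_1 + 2.699 = 6.499, so τ_1 = 6.499 − 2.699 = 3.800 s.
γ_1 = 9.314/3.800 = 2.451; β = √(1 − 1/γ²) = √0.8335.

β = 0.913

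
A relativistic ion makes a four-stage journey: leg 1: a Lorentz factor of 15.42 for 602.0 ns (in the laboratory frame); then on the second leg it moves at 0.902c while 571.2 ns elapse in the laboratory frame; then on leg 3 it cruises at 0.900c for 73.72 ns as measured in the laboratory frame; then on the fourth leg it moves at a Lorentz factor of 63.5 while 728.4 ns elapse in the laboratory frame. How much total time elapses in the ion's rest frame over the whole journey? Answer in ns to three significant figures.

τ = 329 ns

Leg 1: γ = 15.42; τ_1 = 602.0/15.42 = 39.04 ns.
Leg 2: γ = 1/√(1 − 0.902²) = 1/√0.1864 = 2.316; τ_2 = 571.2/2.316 = 246.6 ns.
Leg 3: γ = 1/√(1 − 0.900²) = 1/√0.1900 = 2.294; τ_3 = 73.72/2.294 = 32.13 ns.
Leg 4: γ = 63.5; τ_4 = 728.4/63.50 = 11.47 ns.
Total: 39.04 + 246.6 + 32.13 + 11.47 ns.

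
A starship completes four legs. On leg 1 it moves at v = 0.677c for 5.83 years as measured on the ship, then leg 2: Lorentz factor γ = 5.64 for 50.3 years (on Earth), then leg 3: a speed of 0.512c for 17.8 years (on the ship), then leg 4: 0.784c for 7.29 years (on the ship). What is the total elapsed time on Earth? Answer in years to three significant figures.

Δt = 90.7 years

Leg 1: γ = 1/√(1 − 0.677²) = 1/√0.5417 = 1.359; Δt_1 = 1.359 × 5.83 = 7.921 years.
Leg 2: 50.3 years is already measured on Earth.
Leg 3: γ = 1/√(1 − 0.512²) = 1/√0.7379 = 1.164; Δt_3 = 1.164 × 17.8 = 20.72 years.
Leg 4: γ = 1/√(1 − 0.784²) = 1/√0.3853 = 1.611; Δt_4 = 1.611 × 7.29 = 11.74 years.
Total: 7.921 + 50.30 + 20.72 + 11.74 years.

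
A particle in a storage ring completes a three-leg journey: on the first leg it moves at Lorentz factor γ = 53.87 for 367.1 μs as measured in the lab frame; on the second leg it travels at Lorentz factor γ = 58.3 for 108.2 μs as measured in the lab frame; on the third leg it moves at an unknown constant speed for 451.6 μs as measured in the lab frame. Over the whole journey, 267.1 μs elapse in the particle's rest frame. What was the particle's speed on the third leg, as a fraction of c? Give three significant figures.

β = 0.820

Leg 1: γ = 53.87; τ_1 = 367.1/53.87 = 6.815 μs.
Leg 2: γ = 58.3; τ_2 = 108.2/58.30 = 1.856 μs.
Leg 3: speed unknown; τ_3 = 451.6/γ_3.
Total proper time: 6.815 + 1.856 + τ_3 = 267.1, so τ_3 = 267.1 − 8.670 = 258.4 μs.
γ_3 = 451.6/258.4 = 1.747; β = √(1 − 1/γ²) = √0.6725.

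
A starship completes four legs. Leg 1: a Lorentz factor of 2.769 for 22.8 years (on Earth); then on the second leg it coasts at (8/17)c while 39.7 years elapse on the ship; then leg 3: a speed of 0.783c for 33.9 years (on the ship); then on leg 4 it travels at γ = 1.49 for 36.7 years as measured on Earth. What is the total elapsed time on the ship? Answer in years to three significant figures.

Leg 1: γ = 2.769; τ_1 = 22.8/2.769 = 8.234 years.
Leg 2: 39.7 years is already measured on the ship.
Leg 3: 33.9 years is already measured on the ship.
Leg 4: γ = 1.49; τ_4 = 36.7/1.490 = 24.63 years.
Total: 8.234 + 39.70 + 33.90 + 24.63 years.

τ = 106 years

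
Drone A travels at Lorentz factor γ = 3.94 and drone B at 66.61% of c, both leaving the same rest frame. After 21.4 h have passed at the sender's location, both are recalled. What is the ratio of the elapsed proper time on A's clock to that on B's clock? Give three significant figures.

τ_A/τ_B = 0.340

A: γ = 3.94. B: β = 0.6661; γ = 1/√(1 − 0.6661²) = 1/√0.5563 = 1.341.
τ_A/τ_B = γ_B/γ_A = 1.341/3.940 = 0.3403, so τ_A/τ_B = 0.3403.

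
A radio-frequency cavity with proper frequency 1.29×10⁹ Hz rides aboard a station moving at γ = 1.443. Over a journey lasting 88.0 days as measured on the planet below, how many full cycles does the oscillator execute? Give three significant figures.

γ = 1.443
The oscillator's own cycle count is N = f × τ where τ is the proper time aboard the station. τ = Δt/γ = 88.0/1.443 = 60.98 days = 5.269×10⁶ s.
N = 1.29×10⁹ × 5.269×10⁶ = 6.797×10¹⁵.

N = 6.80×10¹⁵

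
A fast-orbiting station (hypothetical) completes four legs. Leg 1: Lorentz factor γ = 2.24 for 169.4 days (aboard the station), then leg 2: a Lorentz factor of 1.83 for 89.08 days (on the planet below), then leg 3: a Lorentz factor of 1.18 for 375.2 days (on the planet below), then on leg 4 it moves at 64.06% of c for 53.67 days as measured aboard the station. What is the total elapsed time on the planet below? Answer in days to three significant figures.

Δt = 914 days

Leg 1: γ = 2.24; Δt_1 = 2.240 × 169.4 = 379.5 days.
Leg 2: 89.08 days is already measured on the planet below.
Leg 3: 375.2 days is already measured on the planet below.
Leg 4: β = 0.6406; γ = 1/√(1 − 0.6406²) = 1/√0.5896 = 1.302; Δt_4 = 1.302 × 53.67 = 69.89 days.
Total: 379.5 + 89.08 + 375.2 + 69.89 days.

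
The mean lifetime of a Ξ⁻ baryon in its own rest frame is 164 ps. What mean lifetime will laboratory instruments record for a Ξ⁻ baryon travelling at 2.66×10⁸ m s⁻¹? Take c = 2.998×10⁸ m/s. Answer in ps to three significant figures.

β = 2.66×10⁸/2.998×10⁸ = 0.8873; γ = 1/√(1 − 0.8873²) = 2.168
The rest-frame lifetime is the proper time; the lab measures the dilated interval Δt = γτ₀ = 2.168 × 164 ps.

Δt = 356 ps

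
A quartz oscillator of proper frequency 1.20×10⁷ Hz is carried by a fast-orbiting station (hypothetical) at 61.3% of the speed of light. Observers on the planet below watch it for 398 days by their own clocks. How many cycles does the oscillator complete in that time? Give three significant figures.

β = 0.613; γ = 1/√(1 − 0.613²) = 1/√0.6242 = 1.266
During 398 days of lab time, the oscillator's proper time advances by τ = Δt/γ = 398/1.266 = 314.5 days = 2.717×10⁷ s.
N = f × τ = 1.20×10⁷ × 2.717×10⁷ = 3.260×10¹⁴.

N = 3.26×10¹⁴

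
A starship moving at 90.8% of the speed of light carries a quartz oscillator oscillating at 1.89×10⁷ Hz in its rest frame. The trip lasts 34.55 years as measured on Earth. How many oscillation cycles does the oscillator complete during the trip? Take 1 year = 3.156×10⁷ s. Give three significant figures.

β = 0.908; γ = 1/√(1 − 0.908²) = 1/√0.1755 = 2.387
The oscillator's own cycle count is N = f × τ where τ is the proper time on the ship. τ = Δt/γ = 34.55/2.387 = 14.48 years = 4.568×10⁸ s.
N = 1.89×10⁷ × 4.568×10⁸ = 8.634×10¹⁵.

N = 8.63×10¹⁵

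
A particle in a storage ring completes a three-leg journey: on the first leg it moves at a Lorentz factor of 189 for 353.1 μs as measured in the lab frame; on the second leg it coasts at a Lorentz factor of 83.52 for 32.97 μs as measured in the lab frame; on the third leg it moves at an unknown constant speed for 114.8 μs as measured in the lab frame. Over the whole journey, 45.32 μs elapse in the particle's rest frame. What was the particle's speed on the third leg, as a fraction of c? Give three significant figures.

β = 0.927

Leg 1: γ = 189; τ_1 = 353.1/189.0 = 1.868 μs.
Leg 2: γ = 83.52; τ_2 = 32.97/83.52 = 0.3948 μs.
Leg 3: speed unknown; τ_3 = 114.8/γ_3.
Total proper time: 1.868 + 0.3948 + τ_3 = 45.32, so τ_3 = 45.32 − 2.263 = 43.06 μs.
γ_3 = 114.8/43.06 = 2.666; β = √(1 − 1/γ²) = √0.8593.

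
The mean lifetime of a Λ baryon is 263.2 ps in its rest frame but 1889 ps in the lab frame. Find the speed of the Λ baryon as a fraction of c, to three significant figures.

γ = Δt/τ₀ = 1889/263.2 = 7.177
β = √(1 − 1/γ²) = √(1 − 0.01941) = √0.9806

β = 0.990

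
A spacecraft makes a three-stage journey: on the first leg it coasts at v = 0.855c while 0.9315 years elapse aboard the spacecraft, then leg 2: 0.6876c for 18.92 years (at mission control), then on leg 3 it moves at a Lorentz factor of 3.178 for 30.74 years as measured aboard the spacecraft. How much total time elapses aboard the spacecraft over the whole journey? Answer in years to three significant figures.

Leg 1: 0.9315 years is already measured aboard the spacecraft.
Leg 2: γ = 1/√(1 − 0.6876²) = 1/√0.5272 = 1.377; τ_2 = 18.92/1.377 = 13.74 years.
Leg 3: 30.74 years is already measured aboard the spacecraft.
Total: 0.9315 + 13.74 + 30.74 years.

τ = 45.4 years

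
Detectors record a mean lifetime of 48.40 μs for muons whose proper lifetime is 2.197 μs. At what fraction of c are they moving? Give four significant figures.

γ = Δt/τ₀ = 48.40/2.197 = 22.03
β = √(1 − 1/γ²) = √(1 − 0.002060) = √0.9979

β = 0.9990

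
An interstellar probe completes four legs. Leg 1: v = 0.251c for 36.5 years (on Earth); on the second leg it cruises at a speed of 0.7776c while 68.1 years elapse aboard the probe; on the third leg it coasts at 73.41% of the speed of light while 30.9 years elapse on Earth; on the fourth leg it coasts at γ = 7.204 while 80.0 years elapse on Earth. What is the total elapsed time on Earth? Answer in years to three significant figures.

Leg 1: 36.5 years is already measured on Earth.
Leg 2: γ = 1/√(1 − 0.7776²) = 1/√0.3953 = 1.590; Δt_2 = 1.590 × 68.1 = 108.3 years.
Leg 3: 30.9 years is already measured on Earth.
Leg 4: 80.0 years is already measured on Earth.
Total: 36.50 + 108.3 + 30.90 + 80.00 years.

Δt = 256 years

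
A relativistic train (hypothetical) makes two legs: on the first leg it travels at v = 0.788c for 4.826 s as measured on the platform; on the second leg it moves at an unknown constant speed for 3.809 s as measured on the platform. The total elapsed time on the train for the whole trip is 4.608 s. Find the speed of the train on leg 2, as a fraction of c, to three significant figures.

Leg 1: γ = 1/√(1 − 0.788²) = 1/√0.3791 = 1.624; τ_1 = 4.826/1.624 = 2.971 s.
Leg 2: speed unknown; τ_2 = 3.809/γ_2.
Total proper time: 2.971 + τ_2 = 4.608, so τ_2 = 4.608 − 2.971 = 1.637 s.
γ_2 = 3.809/1.637 = 2.327; β = √(1 − 1/γ²) = √0.8154.

β = 0.903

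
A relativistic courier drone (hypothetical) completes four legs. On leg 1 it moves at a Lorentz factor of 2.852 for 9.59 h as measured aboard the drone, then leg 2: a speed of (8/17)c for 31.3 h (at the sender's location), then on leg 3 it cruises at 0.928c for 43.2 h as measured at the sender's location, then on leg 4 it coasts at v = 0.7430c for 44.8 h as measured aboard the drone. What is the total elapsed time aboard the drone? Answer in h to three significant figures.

τ = 98.1 h

Leg 1: 9.59 h is already measured aboard the drone.
Leg 2: γ = 1/√(1 − (8/17)²) = 17/15 ≈ 1.133; τ_2 = 31.3/1.133 = 27.62 h.
Leg 3: γ = 1/√(1 − 0.928²) = 1/√0.1388 = 2.684; τ_3 = 43.2/2.684 = 16.10 h.
Leg 4: 44.8 h is already measured aboard the drone.
Total: 9.590 + 27.62 + 16.10 + 44.80 h.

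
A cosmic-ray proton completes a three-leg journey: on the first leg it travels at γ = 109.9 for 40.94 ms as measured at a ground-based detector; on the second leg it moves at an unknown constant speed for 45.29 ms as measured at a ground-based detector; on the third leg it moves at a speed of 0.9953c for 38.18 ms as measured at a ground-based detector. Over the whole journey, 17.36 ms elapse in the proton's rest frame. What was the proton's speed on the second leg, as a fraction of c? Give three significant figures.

Leg 1: γ = 109.9; τ_1 = 40.94/109.9 = 0.3725 ms.
Leg 2: speed unknown; τ_2 = 45.29/γ_2.
Leg 3: γ = 1/√(1 − 0.9953²) = 1/√0.009378 = 10.33; τ_3 = 38.18/10.33 = 3.697 ms.
Total proper time: 0.3725 + τ_2 + 3.697 = 17.36, so τ_2 = 17.36 − 4.070 = 13.29 ms.
γ_2 = 45.29/13.29 = 3.408; β = √(1 − 1/γ²) = √0.9139.

β = 0.956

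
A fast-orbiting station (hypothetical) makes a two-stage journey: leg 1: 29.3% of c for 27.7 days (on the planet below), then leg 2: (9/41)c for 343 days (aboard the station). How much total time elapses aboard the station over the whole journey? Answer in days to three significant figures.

Leg 1: β = 0.293; γ = 1/√(1 − 0.293²) = 1/√0.9142 = 1.046; τ_1 = 27.7/1.046 = 26.48 days.
Leg 2: 343 days is already measured aboard the station.
Total: 26.48 + 343.0 days.

τ = 369 days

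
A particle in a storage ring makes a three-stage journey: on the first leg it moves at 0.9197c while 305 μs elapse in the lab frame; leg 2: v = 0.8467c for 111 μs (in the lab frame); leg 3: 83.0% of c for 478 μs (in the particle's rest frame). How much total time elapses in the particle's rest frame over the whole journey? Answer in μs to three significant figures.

Leg 1: γ = 1/√(1 − 0.9197²) = 1/√0.1542 = 2.547; τ_1 = 305/2.547 = 119.7 μs.
Leg 2: γ = 1/√(1 − 0.8467²) = 1/√0.2831 = 1.879; τ_2 = 111/1.879 = 59.06 μs.
Leg 3: 478 μs is already measured in the particle's rest frame.
Total: 119.7 + 59.06 + 478.0 μs.

τ = 657 μs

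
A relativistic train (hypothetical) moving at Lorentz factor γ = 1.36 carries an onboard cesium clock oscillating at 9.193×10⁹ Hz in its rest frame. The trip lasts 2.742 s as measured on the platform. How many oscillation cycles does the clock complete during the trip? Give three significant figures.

N = 1.85×10¹⁰

γ = 1.36
The oscillator's own cycle count is N = f × τ where τ is the proper time on the train. τ = Δt/γ = 2.742/1.360 = 2.016 s = 2.016×10⁰ s.
N = 9.193×10⁹ × 2.016×10⁰ = 1.853×10¹⁰.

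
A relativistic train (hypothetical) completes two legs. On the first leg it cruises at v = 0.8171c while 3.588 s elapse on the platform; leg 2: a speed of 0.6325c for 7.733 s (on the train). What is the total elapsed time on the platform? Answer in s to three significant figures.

Leg 1: 3.588 s is already measured on the platform.
Leg 2: γ = 1/√(1 − 0.6325²) = 1/√0.5999 = 1.291; Δt_2 = 1.291 × 7.733 = 9.984 s.
Total: 3.588 + 9.984 s.

Δt = 13.6 s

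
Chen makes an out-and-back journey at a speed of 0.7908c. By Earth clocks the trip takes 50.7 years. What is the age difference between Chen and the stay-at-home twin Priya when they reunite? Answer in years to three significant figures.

γ = 1/√(1 − 0.7908²) = 1/√0.3746 = 1.634
Chen's elapsed proper time: τ = 50.7/1.634 = 31.03 years.
Age gap = Δt − τ = 50.7 − 31.03 years.

Δt − τ = 19.7 years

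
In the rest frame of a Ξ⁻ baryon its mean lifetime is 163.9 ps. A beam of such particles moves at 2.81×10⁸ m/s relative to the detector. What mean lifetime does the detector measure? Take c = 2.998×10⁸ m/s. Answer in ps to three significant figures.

β = 2.81×10⁸/2.998×10⁸ = 0.9373; γ = 1/√(1 − 0.9373²) = 2.869
The rest-frame lifetime is the proper time; the lab measures the dilated interval Δt = γτ₀ = 2.869 × 163.9 ps.

Δt = 470 ps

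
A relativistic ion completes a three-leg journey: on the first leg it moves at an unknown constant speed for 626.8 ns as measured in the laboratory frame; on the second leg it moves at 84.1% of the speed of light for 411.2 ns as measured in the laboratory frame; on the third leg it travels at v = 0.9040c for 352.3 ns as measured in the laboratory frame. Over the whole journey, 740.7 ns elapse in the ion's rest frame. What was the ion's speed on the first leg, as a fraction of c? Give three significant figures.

Leg 1: speed unknown; τ_1 = 626.8/γ_1.
Leg 2: β = 0.841; γ = 1/√(1 − 0.841²) = 1/√0.2927 = 1.848; τ_2 = 411.2/1.848 = 222.5 ns.
Leg 3: γ = 1/√(1 − 0.9040²) = 1/√0.1828 = 2.339; τ_3 = 352.3/2.339 = 150.6 ns.
Total proper time: τ_1 + 222.5 + 150.6 = 740.7, so τ_1 = 740.7 − 373.1 = 367.6 ns.
γ_1 = 626.8/367.6 = 1.705; β = √(1 − 1/γ²) = √0.6560.

β = 0.810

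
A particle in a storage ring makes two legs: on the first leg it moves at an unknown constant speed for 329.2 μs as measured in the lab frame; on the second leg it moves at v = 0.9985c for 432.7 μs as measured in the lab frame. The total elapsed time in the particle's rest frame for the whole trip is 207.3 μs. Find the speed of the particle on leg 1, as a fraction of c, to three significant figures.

Leg 1: speed unknown; τ_1 = 329.2/γ_1.
Leg 2: γ = 1/√(1 − 0.9985²) = 1/√0.002998 = 18.26; τ_2 = 432.7/18.26 = 23.69 μs.
Total proper time: τ_1 + 23.69 = 207.3, so τ_1 = 207.3 − 23.69 = 183.6 μs.
γ_1 = 329.2/183.6 = 1.793; β = √(1 − 1/γ²) = √0.6889.

β = 0.830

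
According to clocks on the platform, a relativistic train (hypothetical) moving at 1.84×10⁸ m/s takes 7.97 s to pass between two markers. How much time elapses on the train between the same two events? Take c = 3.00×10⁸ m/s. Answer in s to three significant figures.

τ = 6.29 s

β = 1.84×10⁸/3.00×10⁸ = 0.6133; γ = 1/√(1 − 0.6133²) = 1.266
The interval measured on the platform is the dilated one; the clock on the train measures the proper time τ = Δt/γ = 7.97/1.266 s.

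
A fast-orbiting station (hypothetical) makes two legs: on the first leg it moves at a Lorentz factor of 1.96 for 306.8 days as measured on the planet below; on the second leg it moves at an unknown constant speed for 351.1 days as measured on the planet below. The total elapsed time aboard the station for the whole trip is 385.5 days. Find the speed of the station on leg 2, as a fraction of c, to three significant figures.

β = 0.758

Leg 1: γ = 1.96; τ_1 = 306.8/1.960 = 156.5 days.
Leg 2: speed unknown; τ_2 = 351.1/γ_2.
Total proper time: 156.5 + τ_2 = 385.5, so τ_2 = 385.5 − 156.5 = 229.0 days.
γ_2 = 351.1/229.0 = 1.533; β = √(1 − 1/γ²) = √0.5747.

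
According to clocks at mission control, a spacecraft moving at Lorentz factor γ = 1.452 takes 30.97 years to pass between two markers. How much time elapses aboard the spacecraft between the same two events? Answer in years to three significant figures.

γ = 1.452
The interval measured at mission control is the dilated one; the clock aboard the spacecraft measures the proper time τ = Δt/γ = 30.97/1.452 years.

τ = 21.3 years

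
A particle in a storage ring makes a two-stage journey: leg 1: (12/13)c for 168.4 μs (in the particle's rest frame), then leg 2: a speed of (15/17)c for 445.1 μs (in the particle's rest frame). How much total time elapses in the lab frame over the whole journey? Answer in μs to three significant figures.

Leg 1: γ = 1/√(1 − (12/13)²) = 13/5 = 2.600; Δt_1 = 2.600 × 168.4 = 437.8 μs.
Leg 2: γ = 1/√(1 − (15/17)²) = 17/8 = 2.125; Δt_2 = 2.125 × 445.1 = 945.8 μs.
Total: 437.8 + 945.8 μs.

Δt = 1380 μs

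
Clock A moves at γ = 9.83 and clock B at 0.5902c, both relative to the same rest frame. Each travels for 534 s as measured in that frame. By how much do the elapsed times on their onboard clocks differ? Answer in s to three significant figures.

|τ_A − τ_B| = 377 s

A: γ = 9.83; τ_A = 534/9.830 = 54.32 s.
B: γ = 1/√(1 − 0.5902²) = 1/√0.6517 = 1.239; τ_B = 534/1.239 = 431.1 s.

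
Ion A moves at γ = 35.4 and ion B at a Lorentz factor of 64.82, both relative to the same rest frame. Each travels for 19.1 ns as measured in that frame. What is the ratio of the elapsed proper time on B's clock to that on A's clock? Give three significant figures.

A: γ = 35.4. B: γ = 64.82.
τ_A/τ_B = γ_B/γ_A = 64.82/35.40 = 1.831, so τ_B/τ_A = 0.5461.

τ_B/τ_A = 0.546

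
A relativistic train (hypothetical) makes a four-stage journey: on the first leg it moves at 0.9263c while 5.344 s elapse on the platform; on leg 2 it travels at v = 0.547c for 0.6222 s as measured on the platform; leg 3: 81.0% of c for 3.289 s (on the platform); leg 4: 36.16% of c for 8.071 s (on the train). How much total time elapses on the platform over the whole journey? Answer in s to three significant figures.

Δt = 17.9 s

Leg 1: 5.344 s is already measured on the platform.
Leg 2: 0.6222 s is already measured on the platform.
Leg 3: 3.289 s is already measured on the platform.
Leg 4: β = 0.3616; γ = 1/√(1 − 0.3616²) = 1/√0.8692 = 1.073; Δt_4 = 1.073 × 8.071 = 8.657 s.
Total: 5.344 + 0.6222 + 3.289 + 8.657 s.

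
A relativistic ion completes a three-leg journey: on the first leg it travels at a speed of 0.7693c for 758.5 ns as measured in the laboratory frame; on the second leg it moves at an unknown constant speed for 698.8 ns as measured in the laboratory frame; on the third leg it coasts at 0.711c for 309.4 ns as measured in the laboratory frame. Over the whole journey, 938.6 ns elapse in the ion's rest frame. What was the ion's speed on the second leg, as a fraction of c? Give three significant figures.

Leg 1: γ = 1/√(1 − 0.7693²) = 1/√0.4082 = 1.565; τ_1 = 758.5/1.565 = 484.6 ns.
Leg 2: speed unknown; τ_2 = 698.8/γ_2.
Leg 3: γ = 1/√(1 − 0.711²) = 1/√0.4945 = 1.422; τ_3 = 309.4/1.422 = 217.6 ns.
Total proper time: 484.6 + τ_2 + 217.6 = 938.6, so τ_2 = 938.6 − 702.2 = 236.4 ns.
γ_2 = 698.8/236.4 = 2.956; β = √(1 − 1/γ²) = √0.8855.

β = 0.941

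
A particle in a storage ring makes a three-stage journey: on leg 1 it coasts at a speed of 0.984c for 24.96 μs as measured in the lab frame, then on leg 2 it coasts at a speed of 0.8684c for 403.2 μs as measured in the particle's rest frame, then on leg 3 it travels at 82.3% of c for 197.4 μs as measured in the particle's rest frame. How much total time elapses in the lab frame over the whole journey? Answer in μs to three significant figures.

Leg 1: 24.96 μs is already measured in the lab frame.
Leg 2: γ = 1/√(1 − 0.8684²) = 1/√0.2459 = 2.017; Δt_2 = 2.017 × 403.2 = 813.1 μs.
Leg 3: β = 0.823; γ = 1/√(1 − 0.823²) = 1/√0.3227 = 1.760; Δt_3 = 1.760 × 197.4 = 347.5 μs.
Total: 24.96 + 813.1 + 347.5 μs.

Δt = 1190 μs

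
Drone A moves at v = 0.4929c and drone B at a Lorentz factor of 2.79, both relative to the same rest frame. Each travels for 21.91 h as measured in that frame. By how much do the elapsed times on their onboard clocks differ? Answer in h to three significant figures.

A: γ = 1/√(1 − 0.4929²) = 1/√0.7570 = 1.149; τ_A = 21.91/1.149 = 19.06 h.
B: γ = 2.79; τ_B = 21.91/2.790 = 7.853 h.

|τ_A − τ_B| = 11.2 h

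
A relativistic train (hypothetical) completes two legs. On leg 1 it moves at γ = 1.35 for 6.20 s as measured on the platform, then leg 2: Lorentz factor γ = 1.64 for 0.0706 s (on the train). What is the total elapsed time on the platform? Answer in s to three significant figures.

Δt = 6.32 s

Leg 1: 6.20 s is already measured on the platform.
Leg 2: γ = 1.64; Δt_2 = 1.640 × 0.0706 = 0.1158 s.
Total: 6.200 + 0.1158 s.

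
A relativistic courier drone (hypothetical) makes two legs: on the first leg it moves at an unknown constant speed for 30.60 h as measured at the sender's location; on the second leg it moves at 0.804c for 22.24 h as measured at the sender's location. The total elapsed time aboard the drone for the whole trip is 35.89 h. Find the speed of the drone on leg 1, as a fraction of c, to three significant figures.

β = 0.672

Leg 1: speed unknown; τ_1 = 30.60/γ_1.
Leg 2: γ = 1/√(1 − 0.804²) = 1/√0.3536 = 1.682; τ_2 = 22.24/1.682 = 13.22 h.
Total proper time: τ_1 + 13.22 = 35.89, so τ_1 = 35.89 − 13.22 = 22.67 h.
γ_1 = 30.60/22.67 = 1.350; β = √(1 − 1/γ²) = √0.4514.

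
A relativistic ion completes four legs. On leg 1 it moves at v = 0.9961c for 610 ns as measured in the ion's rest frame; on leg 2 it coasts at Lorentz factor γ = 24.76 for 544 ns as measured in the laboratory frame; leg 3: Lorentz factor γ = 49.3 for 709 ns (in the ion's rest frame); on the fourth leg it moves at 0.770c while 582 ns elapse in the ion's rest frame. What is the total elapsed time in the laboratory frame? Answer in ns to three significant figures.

Δt = 4.33×10⁴ ns

Leg 1: γ = 1/√(1 − 0.9961²) = 1/√0.007785 = 11.33; Δt_1 = 11.33 × 610 = 6914 ns.
Leg 2: 544 ns is already measured in the laboratory frame.
Leg 3: γ = 49.3; Δt_3 = 49.30 × 709 = 3.495×10⁴ ns.
Leg 4: γ = 1/√(1 − 0.770²) = 1/√0.4071 = 1.567; Δt_4 = 1.567 × 582 = 912.2 ns.
Total: 6914 + 544.0 + 3.495×10⁴ + 912.2 ns.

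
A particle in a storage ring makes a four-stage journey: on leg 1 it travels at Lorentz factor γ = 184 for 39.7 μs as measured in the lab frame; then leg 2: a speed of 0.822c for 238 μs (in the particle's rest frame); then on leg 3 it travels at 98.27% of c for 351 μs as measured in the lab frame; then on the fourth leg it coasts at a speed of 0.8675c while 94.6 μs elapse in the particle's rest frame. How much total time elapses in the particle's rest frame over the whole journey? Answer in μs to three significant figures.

Leg 1: γ = 184; τ_1 = 39.7/184.0 = 0.2158 μs.
Leg 2: 238 μs is already measured in the particle's rest frame.
Leg 3: β = 0.9827; γ = 1/√(1 − 0.9827²) = 1/√0.03430 = 5.399; τ_3 = 351/5.399 = 65.01 μs.
Leg 4: 94.6 μs is already measured in the particle's rest frame.
Total: 0.2158 + 238.0 + 65.01 + 94.60 μs.

τ = 398 μs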